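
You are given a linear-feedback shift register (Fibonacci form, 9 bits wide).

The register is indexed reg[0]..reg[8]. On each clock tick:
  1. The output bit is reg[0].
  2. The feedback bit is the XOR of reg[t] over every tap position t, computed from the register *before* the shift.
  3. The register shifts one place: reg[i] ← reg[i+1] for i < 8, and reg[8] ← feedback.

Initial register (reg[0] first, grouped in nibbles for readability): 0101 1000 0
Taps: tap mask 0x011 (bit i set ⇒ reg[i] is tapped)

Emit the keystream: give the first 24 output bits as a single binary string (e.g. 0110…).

tick  register→output (feedback)
  0  010110000→0 (1)
  1  101100001→1 (1)
  2  011000011→0 (0)
  3  110000110→1 (1)
  4  100001101→1 (1)
  5  000011011→0 (1)
  6  000110111→0 (1)
  7  001101111→0 (0)
  8  011011110→0 (1)
  9  110111101→1 (0)
 10  101111010→1 (0)
 11  011110100→0 (1)
 12  111101001→1 (1)
 13  111010011→1 (0)
 14  110100110→1 (1)
 15  101001101→1 (1)
 16  010011011→0 (1)
 17  100110111→1 (0)
 18  001101110→0 (0)
 19  011011100→0 (1)
 20  110111001→1 (0)
 21  101110010→1 (0)
 22  011100100→0 (0)
 23  111001000→1 (1)

010110000110111101001101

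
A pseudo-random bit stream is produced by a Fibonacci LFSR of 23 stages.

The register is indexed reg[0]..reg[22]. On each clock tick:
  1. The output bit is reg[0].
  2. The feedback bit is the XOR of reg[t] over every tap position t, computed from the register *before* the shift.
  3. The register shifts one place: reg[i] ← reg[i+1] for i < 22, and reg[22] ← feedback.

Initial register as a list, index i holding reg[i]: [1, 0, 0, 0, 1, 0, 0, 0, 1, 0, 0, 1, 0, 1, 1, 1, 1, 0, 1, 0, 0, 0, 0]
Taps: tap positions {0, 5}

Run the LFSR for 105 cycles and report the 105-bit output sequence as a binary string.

100010001001011110100001001101001100011100001111010110000100110111001000101000111110100110111001101111011

step | reg (before) | out | fb
   0 | 10001000100101111010000 | 1 | 1
   1 | 00010001001011110100001 | 0 | 0
   2 | 00100010010111101000010 | 0 | 0
   3 | 01000100101111010000100 | 0 | 1
   4 | 10001001011110100001001 | 1 | 1
   5 | 00010010111101000010011 | 0 | 0
   6 | 00100101111010000100110 | 0 | 1
   7 | 01001011110100001001101 | 0 | 0
   8 | 10010111101000010011010 | 1 | 0
   9 | 00101111010000100110100 | 0 | 1
  10 | 01011110100001001101001 | 0 | 1
  11 | 10111101000010011010011 | 1 | 0
  12 | 01111010000100110100110 | 0 | 0
  13 | 11110100001001101001100 | 1 | 0
  14 | 11101000010011010011000 | 1 | 1
  15 | 11010000100110100110001 | 1 | 1
  16 | 10100001001101001100011 | 1 | 1
  17 | 01000010011010011000111 | 0 | 0
  18 | 10000100110100110001110 | 1 | 0
  19 | 00001001101001100011100 | 0 | 0
  20 | 00010011010011000111000 | 0 | 0
  21 | 00100110100110001110000 | 0 | 1
  22 | 01001101001100011100001 | 0 | 1
  23 | 10011010011000111000011 | 1 | 1
  24 | 00110100110001110000111 | 0 | 1
  25 | 01101001100011100001111 | 0 | 0
  26 | 11010011000111000011110 | 1 | 1
  27 | 10100110001110000111101 | 1 | 0
  28 | 01001100011100001111010 | 0 | 1
  29 | 10011000111000011110101 | 1 | 1
  30 | 00110001110000111101011 | 0 | 0
  31 | 01100011100001111010110 | 0 | 0
  32 | 11000111000011110101100 | 1 | 0
  33 | 10001110000111101011000 | 1 | 0
  34 | 00011100001111010110000 | 0 | 1
  35 | 00111000011110101100001 | 0 | 0
  36 | 01110000111101011000010 | 0 | 0
  37 | 11100001111010110000100 | 1 | 1
  38 | 11000011110101100001001 | 1 | 1
  39 | 10000111101011000010011 | 1 | 0
  40 | 00001111010110000100110 | 0 | 1
  41 | 00011110101100001001101 | 0 | 1
  42 | 00111101011000010011011 | 0 | 1
  43 | 01111010110000100110111 | 0 | 0
  44 | 11110101100001001101110 | 1 | 0
  45 | 11101011000010011011100 | 1 | 1
  46 | 11010110000100110111001 | 1 | 0
  47 | 10101100001001101110010 | 1 | 0
  48 | 01011000010011011100100 | 0 | 0
  49 | 10110000100110111001000 | 1 | 1
  50 | 01100001001101110010001 | 0 | 0
  51 | 11000010011011100100010 | 1 | 1
  52 | 10000100110111001000101 | 1 | 0
  53 | 00001001101110010001010 | 0 | 0
  54 | 00010011011100100010100 | 0 | 0
  55 | 00100110111001000101000 | 0 | 1
  56 | 01001101110010001010001 | 0 | 1
  57 | 10011011100100010100011 | 1 | 1
  58 | 00110111001000101000111 | 0 | 1
  59 | 01101110010001010001111 | 0 | 1
  60 | 11011100100010100011111 | 1 | 0
  61 | 10111001000101000111110 | 1 | 1
  62 | 01110010001010001111101 | 0 | 0
  63 | 11100100010100011111010 | 1 | 0
  64 | 11001000101000111110100 | 1 | 1
  65 | 10010001010001111101001 | 1 | 1
  66 | 00100010100011111010011 | 0 | 0
  67 | 01000101000111110100110 | 0 | 1
  68 | 10001010001111101001101 | 1 | 1
  69 | 00010100011111010011011 | 0 | 1
  70 | 00101000111110100110111 | 0 | 0
  71 | 01010001111101001101110 | 0 | 0
  72 | 10100011111010011011100 | 1 | 1
  73 | 01000111110100110111001 | 0 | 1
  74 | 10001111101001101110011 | 1 | 0
  75 | 00011111010011011100110 | 0 | 1
  76 | 00111110100110111001101 | 0 | 1
  77 | 01111101001101110011011 | 0 | 1
  78 | 11111010011011100110111 | 1 | 1
  79 | 11110100110111001101111 | 1 | 0
  80 | 11101001101110011011110 | 1 | 1
  81 | 11010011011100110111101 | 1 | 1
  82 | 10100110111001101111011 | 1 | 0
  83 | 01001101110011011110110 | 0 | 1
  84 | 10011011100110111101101 | 1 | 1
  85 | 00110111001101111011011 | 0 | 1
  86 | 01101110011011110110111 | 0 | 1
  87 | 11011100110111101101111 | 1 | 0
  88 | 10111001101111011011110 | 1 | 1
  89 | 01110011011110110111101 | 0 | 0
  90 | 11100110111101101111010 | 1 | 0
  91 | 11001101111011011110100 | 1 | 0
  92 | 10011011110110111101000 | 1 | 1
  93 | 00110111101101111010001 | 0 | 1
  94 | 01101111011011110100011 | 0 | 1
  95 | 11011110110111101000111 | 1 | 0
  96 | 10111101101111010001110 | 1 | 0
  97 | 01111011011110100011100 | 0 | 0
  98 | 11110110111101000111000 | 1 | 0
  99 | 11101101111010001110000 | 1 | 0
 100 | 11011011110100011100000 | 1 | 1
 101 | 10110111101000111000001 | 1 | 0
 102 | 01101111010001110000010 | 0 | 1
 103 | 11011110100011100000101 | 1 | 0
 104 | 10111101000111000001010 | 1 | 0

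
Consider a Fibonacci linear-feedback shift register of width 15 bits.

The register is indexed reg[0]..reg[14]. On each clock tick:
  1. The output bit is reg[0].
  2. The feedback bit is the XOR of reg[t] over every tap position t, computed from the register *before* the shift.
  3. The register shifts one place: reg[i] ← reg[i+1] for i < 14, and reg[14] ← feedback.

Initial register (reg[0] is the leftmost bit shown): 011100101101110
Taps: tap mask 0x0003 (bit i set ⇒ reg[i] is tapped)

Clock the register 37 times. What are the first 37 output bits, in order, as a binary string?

0111001011011101001011101100111011100

step | reg (before) | out | fb
   0 | 011100101101110 | 0 | 1
   1 | 111001011011101 | 1 | 0
   2 | 110010110111010 | 1 | 0
   3 | 100101101110100 | 1 | 1
   4 | 001011011101001 | 0 | 0
   5 | 010110111010010 | 0 | 1
   6 | 101101110100101 | 1 | 1
   7 | 011011101001011 | 0 | 1
   8 | 110111010010111 | 1 | 0
   9 | 101110100101110 | 1 | 1
  10 | 011101001011101 | 0 | 1
  11 | 111010010111011 | 1 | 0
  12 | 110100101110110 | 1 | 0
  13 | 101001011101100 | 1 | 1
  14 | 010010111011001 | 0 | 1
  15 | 100101110110011 | 1 | 1
  16 | 001011101100111 | 0 | 0
  17 | 010111011001110 | 0 | 1
  18 | 101110110011101 | 1 | 1
  19 | 011101100111011 | 0 | 1
  20 | 111011001110111 | 1 | 0
  21 | 110110011101110 | 1 | 0
  22 | 101100111011100 | 1 | 1
  23 | 011001110111001 | 0 | 1
  24 | 110011101110011 | 1 | 0
  25 | 100111011100110 | 1 | 1
  26 | 001110111001101 | 0 | 0
  27 | 011101110011010 | 0 | 1
  28 | 111011100110101 | 1 | 0
  29 | 110111001101010 | 1 | 0
  30 | 101110011010100 | 1 | 1
  31 | 011100110101001 | 0 | 1
  32 | 111001101010011 | 1 | 0
  33 | 110011010100110 | 1 | 0
  34 | 100110101001100 | 1 | 1
  35 | 001101010011001 | 0 | 0
  36 | 011010100110010 | 0 | 1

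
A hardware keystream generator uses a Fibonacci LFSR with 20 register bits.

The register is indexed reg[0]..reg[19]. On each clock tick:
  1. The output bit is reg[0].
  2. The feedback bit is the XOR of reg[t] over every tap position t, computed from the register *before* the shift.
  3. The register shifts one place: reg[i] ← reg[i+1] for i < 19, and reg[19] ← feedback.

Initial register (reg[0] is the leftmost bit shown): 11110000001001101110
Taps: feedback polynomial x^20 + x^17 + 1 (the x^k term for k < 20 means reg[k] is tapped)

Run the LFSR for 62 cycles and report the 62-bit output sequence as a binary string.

tick  register→output (feedback)
  0  11110000001001101110→1 (0)
  1  11100000010011011100→1 (0)
  2  11000000100110111000→1 (1)
  3  10000001001101110001→1 (1)
  4  00000010011011100011→0 (0)
  5  00000100110111000110→0 (1)
  6  00001001101110001101→0 (1)
  7  00010011011100011011→0 (0)
  8  00100110111000110110→0 (1)
  9  01001101110001101101→0 (1)
 10  10011011100011011011→1 (1)
 11  00110111000110110111→0 (1)
 12  01101110001101101111→0 (1)
 13  11011100011011011111→1 (0)
 14  10111000110110111110→1 (0)
 15  01110001101101111100→0 (1)
 16  11100011011011111001→1 (1)
 17  11000110110111110011→1 (1)
 18  10001101101111100111→1 (0)
 19  00011011011111001110→0 (1)
 20  00110110111110011101→0 (1)
 21  01101101111100111011→0 (0)
 22  11011011111001110110→1 (0)
 23  10110111110011101100→1 (0)
 24  01101111100111011000→0 (0)
 25  11011111001110110000→1 (1)
 26  10111110011101100001→1 (1)
 27  01111100111011000011→0 (0)
 28  11111001110110000110→1 (0)
 29  11110011101100001100→1 (0)
 30  11100111011000011000→1 (1)
 31  11001110110000110001→1 (1)
 32  10011101100001100011→1 (1)
 33  00111011000011000111→0 (1)
 34  01110110000110001111→0 (1)
 35  11101100001100011111→1 (0)
 36  11011000011000111110→1 (0)
 37  10110000110001111100→1 (0)
 38  01100001100011111000→0 (0)
 39  11000011000111110000→1 (1)
 40  10000110001111100001→1 (1)
 41  00001100011111000011→0 (0)
 42  00011000111110000110→0 (1)
 43  00110001111100001101→0 (1)
 44  01100011111000011011→0 (0)
 45  11000111110000110110→1 (0)
 46  10001111100001101100→1 (0)
 47  00011111000011011000→0 (0)
 48  00111110000110110000→0 (0)
 49  01111100001101100000→0 (0)
 50  11111000011011000000→1 (1)
 51  11110000110110000001→1 (1)
 52  11100001101100000011→1 (1)
 53  11000011011000000111→1 (0)
 54  10000110110000001110→1 (0)
 55  00001101100000011100→0 (1)
 56  00011011000000111001→0 (0)
 57  00110110000001110010→0 (0)
 58  01101100000011100100→0 (1)
 59  11011000000111001001→1 (1)
 60  10110000001110010011→1 (1)
 61  01100000011100100111→0 (1)

11110000001001101110001101101111100111011000011000111110000110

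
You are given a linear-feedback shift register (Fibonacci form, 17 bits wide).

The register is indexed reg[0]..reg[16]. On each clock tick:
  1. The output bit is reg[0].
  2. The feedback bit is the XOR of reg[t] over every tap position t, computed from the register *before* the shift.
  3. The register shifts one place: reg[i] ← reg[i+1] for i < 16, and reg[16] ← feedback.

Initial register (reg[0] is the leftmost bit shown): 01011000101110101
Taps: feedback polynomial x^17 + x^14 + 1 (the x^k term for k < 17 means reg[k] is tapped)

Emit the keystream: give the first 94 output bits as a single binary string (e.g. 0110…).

0101100010111010111100100001111010101100100111001100111110111001010011100001111101001110110101

k : reg_k → out_k, fb_k
0: 01011000101110101 → 0, fb=1
1: 10110001011101011 → 1, fb=1
2: 01100010111010111 → 0, fb=1
3: 11000101110101111 → 1, fb=0
4: 10001011101011110 → 1, fb=0
5: 00010111010111100 → 0, fb=1
6: 00101110101111001 → 0, fb=0
7: 01011101011110010 → 0, fb=0
8: 10111010111100100 → 1, fb=0
9: 01110101111001000 → 0, fb=0
10: 11101011110010000 → 1, fb=1
11: 11010111100100001 → 1, fb=1
12: 10101111001000011 → 1, fb=1
13: 01011110010000111 → 0, fb=1
14: 10111100100001111 → 1, fb=0
15: 01111001000011110 → 0, fb=1
16: 11110010000111101 → 1, fb=0
17: 11100100001111010 → 1, fb=1
18: 11001000011110101 → 1, fb=0
19: 10010000111101010 → 1, fb=1
20: 00100001111010101 → 0, fb=1
21: 01000011110101011 → 0, fb=0
22: 10000111101010110 → 1, fb=0
23: 00001111010101100 → 0, fb=1
24: 00011110101011001 → 0, fb=0
25: 00111101010110010 → 0, fb=0
26: 01111010101100100 → 0, fb=1
27: 11110101011001001 → 1, fb=1
28: 11101010110010011 → 1, fb=1
29: 11010101100100111 → 1, fb=0
30: 10101011001001110 → 1, fb=0
31: 01010110010011100 → 0, fb=1
32: 10101100100111001 → 1, fb=1
33: 01011001001110011 → 0, fb=0
34: 10110010011100110 → 1, fb=0
35: 01100100111001100 → 0, fb=1
36: 11001001110011001 → 1, fb=1
37: 10010011100110011 → 1, fb=1
38: 00100111001100111 → 0, fb=1
39: 01001110011001111 → 0, fb=1
40: 10011100110011111 → 1, fb=0
41: 00111001100111110 → 0, fb=1
42: 01110011001111101 → 0, fb=1
43: 11100110011111011 → 1, fb=1
44: 11001100111110111 → 1, fb=0
45: 10011001111101110 → 1, fb=0
46: 00110011111011100 → 0, fb=1
47: 01100111110111001 → 0, fb=0
48: 11001111101110010 → 1, fb=1
49: 10011111011100101 → 1, fb=0
50: 00111110111001010 → 0, fb=0
51: 01111101110010100 → 0, fb=1
52: 11111011100101001 → 1, fb=1
53: 11110111001010011 → 1, fb=1
54: 11101110010100111 → 1, fb=0
55: 11011100101001110 → 1, fb=0
56: 10111001010011100 → 1, fb=0
57: 01110010100111000 → 0, fb=0
58: 11100101001110000 → 1, fb=1
59: 11001010011100001 → 1, fb=1
60: 10010100111000011 → 1, fb=1
61: 00101001110000111 → 0, fb=1
62: 01010011100001111 → 0, fb=1
63: 10100111000011111 → 1, fb=0
64: 01001110000111110 → 0, fb=1
65: 10011100001111101 → 1, fb=0
66: 00111000011111010 → 0, fb=0
67: 01110000111110100 → 0, fb=1
68: 11100001111101001 → 1, fb=1
69: 11000011111010011 → 1, fb=1
70: 10000111110100111 → 1, fb=0
71: 00001111101001110 → 0, fb=1
72: 00011111010011101 → 0, fb=1
73: 00111110100111011 → 0, fb=0
74: 01111101001110110 → 0, fb=1
75: 11111010011101101 → 1, fb=0
76: 11110100111011010 → 1, fb=1
77: 11101001110110101 → 1, fb=0
78: 11010011101101010 → 1, fb=1
79: 10100111011010101 → 1, fb=0
80: 01001110110101010 → 0, fb=0
81: 10011101101010100 → 1, fb=0
82: 00111011010101000 → 0, fb=0
83: 01110110101010000 → 0, fb=0
84: 11101101010100000 → 1, fb=1
85: 11011010101000001 → 1, fb=1
86: 10110101010000011 → 1, fb=1
87: 01101010100000111 → 0, fb=1
88: 11010101000001111 → 1, fb=0
89: 10101010000011110 → 1, fb=0
90: 01010100000111100 → 0, fb=1
91: 10101000001111001 → 1, fb=1
92: 01010000011110011 → 0, fb=0
93: 10100000111100110 → 1, fb=0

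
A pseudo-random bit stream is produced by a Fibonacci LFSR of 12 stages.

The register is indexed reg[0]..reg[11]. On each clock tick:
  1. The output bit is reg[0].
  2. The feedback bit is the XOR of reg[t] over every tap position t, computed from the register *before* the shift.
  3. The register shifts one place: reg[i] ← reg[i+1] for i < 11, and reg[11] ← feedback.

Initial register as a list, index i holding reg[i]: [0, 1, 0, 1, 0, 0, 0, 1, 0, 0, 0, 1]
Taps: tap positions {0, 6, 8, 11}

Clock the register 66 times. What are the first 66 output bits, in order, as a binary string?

010100010001111100010111011011000000010011101001101000111100111010

step | reg (before) | out | fb
   0 | 010100010001 | 0 | 1
   1 | 101000100011 | 1 | 1
   2 | 010001000111 | 0 | 1
   3 | 100010001111 | 1 | 1
   4 | 000100011111 | 0 | 0
   5 | 001000111110 | 0 | 0
   6 | 010001111100 | 0 | 0
   7 | 100011111000 | 1 | 1
   8 | 000111110001 | 0 | 0
   9 | 001111100010 | 0 | 1
  10 | 011111000101 | 0 | 1
  11 | 111110001011 | 1 | 1
  12 | 111100010111 | 1 | 0
  13 | 111000101110 | 1 | 1
  14 | 110001011101 | 1 | 1
  15 | 100010111011 | 1 | 0
  16 | 000101110110 | 0 | 1
  17 | 001011101101 | 0 | 1
  18 | 010111011011 | 0 | 0
  19 | 101110110110 | 1 | 0
  20 | 011101101100 | 0 | 0
  21 | 111011011000 | 1 | 0
  22 | 110110110000 | 1 | 0
  23 | 101101100000 | 1 | 0
  24 | 011011000000 | 0 | 0
  25 | 110110000000 | 1 | 1
  26 | 101100000001 | 1 | 0
  27 | 011000000010 | 0 | 0
  28 | 110000000100 | 1 | 1
  29 | 100000001001 | 1 | 1
  30 | 000000010011 | 0 | 1
  31 | 000000100111 | 0 | 0
  32 | 000001001110 | 0 | 1
  33 | 000010011101 | 0 | 0
  34 | 000100111010 | 0 | 0
  35 | 001001110100 | 0 | 1
  36 | 010011101001 | 0 | 1
  37 | 100111010011 | 1 | 0
  38 | 001110100110 | 0 | 1
  39 | 011101001101 | 0 | 0
  40 | 111010011010 | 1 | 0
  41 | 110100110100 | 1 | 0
  42 | 101001101000 | 1 | 1
  43 | 010011010001 | 0 | 1
  44 | 100110100011 | 1 | 1
  45 | 001101000111 | 0 | 1
  46 | 011010001111 | 0 | 0
  47 | 110100011110 | 1 | 0
  48 | 101000111100 | 1 | 1
  49 | 010001111001 | 0 | 1
  50 | 100011110011 | 1 | 1
  51 | 000111100111 | 0 | 0
  52 | 001111001110 | 0 | 1
  53 | 011110011101 | 0 | 0
  54 | 111100111010 | 1 | 1
  55 | 111001110101 | 1 | 1
  56 | 110011101011 | 1 | 0
  57 | 100111010110 | 1 | 1
  58 | 001110101101 | 0 | 1
  59 | 011101011011 | 0 | 0
  60 | 111010110110 | 1 | 0
  61 | 110101101100 | 1 | 1
  62 | 101011011001 | 1 | 1
  63 | 010110110011 | 0 | 0
  64 | 101101100110 | 1 | 0
  65 | 011011001100 | 0 | 1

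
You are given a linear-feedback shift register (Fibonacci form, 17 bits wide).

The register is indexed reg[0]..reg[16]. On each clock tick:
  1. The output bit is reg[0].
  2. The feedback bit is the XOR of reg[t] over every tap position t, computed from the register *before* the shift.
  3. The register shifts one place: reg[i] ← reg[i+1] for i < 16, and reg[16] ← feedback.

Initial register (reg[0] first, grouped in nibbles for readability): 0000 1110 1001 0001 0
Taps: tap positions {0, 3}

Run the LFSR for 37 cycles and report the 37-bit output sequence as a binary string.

step | reg (before) | out | fb
   0 | 00001110100100010 | 0 | 0
   1 | 00011101001000100 | 0 | 1
   2 | 00111010010001001 | 0 | 1
   3 | 01110100100010011 | 0 | 1
   4 | 11101001000100111 | 1 | 1
   5 | 11010010001001111 | 1 | 0
   6 | 10100100010011110 | 1 | 1
   7 | 01001000100111101 | 0 | 0
   8 | 10010001001111010 | 1 | 0
   9 | 00100010011110100 | 0 | 0
  10 | 01000100111101000 | 0 | 0
  11 | 10001001111010000 | 1 | 1
  12 | 00010011110100001 | 0 | 1
  13 | 00100111101000011 | 0 | 0
  14 | 01001111010000110 | 0 | 0
  15 | 10011110100001100 | 1 | 0
  16 | 00111101000011000 | 0 | 1
  17 | 01111010000110001 | 0 | 1
  18 | 11110100001100011 | 1 | 0
  19 | 11101000011000110 | 1 | 1
  20 | 11010000110001101 | 1 | 0
  21 | 10100001100011010 | 1 | 1
  22 | 01000011000110101 | 0 | 0
  23 | 10000110001101010 | 1 | 1
  24 | 00001100011010101 | 0 | 0
  25 | 00011000110101010 | 0 | 1
  26 | 00110001101010101 | 0 | 1
  27 | 01100011010101011 | 0 | 0
  28 | 11000110101010110 | 1 | 1
  29 | 10001101010101101 | 1 | 1
  30 | 00011010101011011 | 0 | 1
  31 | 00110101010110111 | 0 | 1
  32 | 01101010101101111 | 0 | 0
  33 | 11010101011011110 | 1 | 0
  34 | 10101010110111100 | 1 | 1
  35 | 01010101101111001 | 0 | 1
  36 | 10101011011110011 | 1 | 1

0000111010010001001111010000110001101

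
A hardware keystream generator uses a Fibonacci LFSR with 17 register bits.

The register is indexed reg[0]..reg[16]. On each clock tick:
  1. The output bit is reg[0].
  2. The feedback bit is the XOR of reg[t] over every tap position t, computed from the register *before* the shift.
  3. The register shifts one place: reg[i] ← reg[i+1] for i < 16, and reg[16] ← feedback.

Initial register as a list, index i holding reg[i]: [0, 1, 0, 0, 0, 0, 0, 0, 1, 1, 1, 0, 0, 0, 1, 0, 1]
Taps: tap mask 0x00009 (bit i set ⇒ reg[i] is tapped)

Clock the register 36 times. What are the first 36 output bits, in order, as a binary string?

010000001110001010100011111110111101

k : reg_k → out_k, fb_k
0: 01000000111000101 → 0, fb=0
1: 10000001110001010 → 1, fb=1
2: 00000011100010101 → 0, fb=0
3: 00000111000101010 → 0, fb=0
4: 00001110001010100 → 0, fb=0
5: 00011100010101000 → 0, fb=1
6: 00111000101010001 → 0, fb=1
7: 01110001010100011 → 0, fb=1
8: 11100010101000111 → 1, fb=1
9: 11000101010001111 → 1, fb=1
10: 10001010100011111 → 1, fb=1
11: 00010101000111111 → 0, fb=1
12: 00101010001111111 → 0, fb=0
13: 01010100011111110 → 0, fb=1
14: 10101000111111101 → 1, fb=1
15: 01010001111111011 → 0, fb=1
16: 10100011111110111 → 1, fb=1
17: 01000111111101111 → 0, fb=0
18: 10001111111011110 → 1, fb=1
19: 00011111110111101 → 0, fb=1
20: 00111111101111011 → 0, fb=1
21: 01111111011110111 → 0, fb=1
22: 11111110111101111 → 1, fb=0
23: 11111101111011110 → 1, fb=0
24: 11111011110111100 → 1, fb=0
25: 11110111101111000 → 1, fb=0
26: 11101111011110000 → 1, fb=1
27: 11011110111100001 → 1, fb=0
28: 10111101111000010 → 1, fb=0
29: 01111011110000100 → 0, fb=1
30: 11110111100001001 → 1, fb=0
31: 11101111000010010 → 1, fb=1
32: 11011110000100101 → 1, fb=0
33: 10111100001001010 → 1, fb=0
34: 01111000010010100 → 0, fb=1
35: 11110000100101001 → 1, fb=0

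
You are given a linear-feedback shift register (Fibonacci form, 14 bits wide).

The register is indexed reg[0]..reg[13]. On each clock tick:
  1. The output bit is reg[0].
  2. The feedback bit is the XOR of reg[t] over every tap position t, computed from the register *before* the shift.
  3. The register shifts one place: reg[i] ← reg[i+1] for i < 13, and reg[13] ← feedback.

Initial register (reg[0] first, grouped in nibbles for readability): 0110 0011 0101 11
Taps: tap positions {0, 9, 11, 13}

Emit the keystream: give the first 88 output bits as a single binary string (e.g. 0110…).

0110001101011111000110110111000101110000011100000111011100010010000010011101011110110111

tick  register→output (feedback)
  0  01100011010111→0 (1)
  1  11000110101111→1 (1)
  2  10001101011111→1 (0)
  3  00011010111110→0 (0)
  4  00110101111100→0 (0)
  5  01101011111000→0 (1)
  6  11010111110001→1 (1)
  7  10101111100011→1 (0)
  8  01011111000110→0 (1)
  9  10111110001101→1 (1)
 10  01111100011011→0 (0)
 11  11111000110110→1 (1)
 12  11110001101101→1 (1)
 13  11100011011011→1 (1)
 14  11000110110111→1 (0)
 15  10001101101110→1 (0)
 16  00011011011100→0 (0)
 17  00110110111000→0 (1)
 18  01101101110001→0 (0)
 19  11011011100010→1 (1)
 20  10110111000101→1 (1)
 21  01101110001011→0 (1)
 22  11011100010111→1 (0)
 23  10111000101110→1 (0)
 24  01110001011100→0 (0)
 25  11100010111000→1 (0)
 26  11000101110000→1 (0)
 27  10001011100000→1 (1)
 28  00010111000001→0 (1)
 29  00101110000011→0 (1)
 30  01011100000111→0 (0)
 31  10111000001110→1 (0)
 32  01110000011100→0 (0)
 33  11100000111000→1 (0)
 34  11000001110000→1 (0)
 35  10000011100000→1 (1)
 36  00000111000001→0 (1)
 37  00001110000011→0 (1)
 38  00011100000111→0 (0)
 39  00111000001110→0 (1)
 40  01110000011101→0 (1)
 41  11100000111011→1 (1)
 42  11000001110111→1 (0)
 43  10000011101110→1 (0)
 44  00000111011100→0 (0)
 45  00001110111000→0 (1)
 46  00011101110001→0 (0)
 47  00111011100010→0 (0)
 48  01110111000100→0 (1)
 49  11101110001001→1 (0)
 50  11011100010010→1 (0)
 51  10111000100100→1 (0)
 52  01110001001000→0 (0)
 53  11100010010000→1 (0)
 54  11000100100000→1 (1)
 55  10001001000001→1 (0)
 56  00010010000010→0 (0)
 57  00100100000100→0 (1)
 58  01001000001001→0 (1)
 59  10010000010011→1 (1)
 60  00100000100111→0 (0)
 61  01000001001110→0 (1)
 62  10000010011101→1 (0)
 63  00000100111010→0 (1)
 64  00001001110101→0 (1)
 65  00010011101011→0 (1)
 66  00100111010111→0 (1)
 67  01001110101111→0 (0)
 68  10011101011110→1 (1)
 69  00111010111101→0 (1)
 70  01110101111011→0 (0)
 71  11101011110110→1 (1)
 72  11010111101101→1 (1)
 73  10101111011011→1 (1)
 74  01011110110111→0 (1)
 75  10111101101111→1 (1)
 76  01111011011111→0 (1)
 77  11110110111111→1 (0)
 78  11101101111110→1 (1)
 79  11011011111101→1 (0)
 80  10110111111010→1 (0)
 81  01101111110100→0 (0)
 82  11011111101000→1 (1)
 83  10111111010001→1 (1)
 84  01111110100011→0 (1)
 85  11111101000111→1 (1)
 86  11111010001111→1 (1)
 87  11110100011111→1 (0)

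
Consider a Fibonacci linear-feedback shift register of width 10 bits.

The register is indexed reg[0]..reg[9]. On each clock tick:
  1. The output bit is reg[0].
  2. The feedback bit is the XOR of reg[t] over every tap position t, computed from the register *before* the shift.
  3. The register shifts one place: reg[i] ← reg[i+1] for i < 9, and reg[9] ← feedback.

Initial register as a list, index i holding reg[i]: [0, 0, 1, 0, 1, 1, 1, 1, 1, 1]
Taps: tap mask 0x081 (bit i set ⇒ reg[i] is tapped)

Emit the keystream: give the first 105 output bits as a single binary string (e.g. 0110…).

step | reg (before) | out | fb
   0 | 0010111111 | 0 | 1
   1 | 0101111111 | 0 | 1
   2 | 1011111111 | 1 | 0
   3 | 0111111110 | 0 | 1
   4 | 1111111101 | 1 | 0
   5 | 1111111010 | 1 | 1
   6 | 1111110101 | 1 | 0
   7 | 1111101010 | 1 | 1
   8 | 1111010101 | 1 | 0
   9 | 1110101010 | 1 | 1
  10 | 1101010101 | 1 | 0
  11 | 1010101010 | 1 | 1
  12 | 0101010101 | 0 | 1
  13 | 1010101011 | 1 | 1
  14 | 0101010111 | 0 | 1
  15 | 1010101111 | 1 | 0
  16 | 0101011110 | 0 | 1
  17 | 1010111101 | 1 | 0
  18 | 0101111010 | 0 | 0
  19 | 1011110100 | 1 | 0
  20 | 0111101000 | 0 | 0
  21 | 1111010000 | 1 | 1
  22 | 1110100001 | 1 | 1
  23 | 1101000011 | 1 | 1
  24 | 1010000111 | 1 | 0
  25 | 0100001110 | 0 | 1
  26 | 1000011101 | 1 | 0
  27 | 0000111010 | 0 | 0
  28 | 0001110100 | 0 | 1
  29 | 0011101001 | 0 | 0
  30 | 0111010010 | 0 | 0
  31 | 1110100100 | 1 | 0
  32 | 1101001000 | 1 | 1
  33 | 1010010001 | 1 | 1
  34 | 0100100011 | 0 | 0
  35 | 1001000110 | 1 | 0
  36 | 0010001100 | 0 | 1
  37 | 0100011001 | 0 | 0
  38 | 1000110010 | 1 | 1
  39 | 0001100101 | 0 | 1
  40 | 0011001011 | 0 | 0
  41 | 0110010110 | 0 | 1
  42 | 1100101101 | 1 | 0
  43 | 1001011010 | 1 | 1
  44 | 0010110101 | 0 | 1
  45 | 0101101011 | 0 | 0
  46 | 1011010110 | 1 | 0
  47 | 0110101100 | 0 | 1
  48 | 1101011001 | 1 | 1
  49 | 1010110011 | 1 | 1
  50 | 0101100111 | 0 | 1
  51 | 1011001111 | 1 | 0
  52 | 0110011110 | 0 | 1
  53 | 1100111101 | 1 | 0
  54 | 1001111010 | 1 | 1
  55 | 0011110101 | 0 | 1
  56 | 0111101011 | 0 | 0
  57 | 1111010110 | 1 | 0
  58 | 1110101100 | 1 | 0
  59 | 1101011000 | 1 | 1
  60 | 1010110001 | 1 | 1
  61 | 0101100011 | 0 | 0
  62 | 1011000110 | 1 | 0
  63 | 0110001100 | 0 | 1
  64 | 1100011001 | 1 | 1
  65 | 1000110011 | 1 | 1
  66 | 0001100111 | 0 | 1
  67 | 0011001111 | 0 | 1
  68 | 0110011111 | 0 | 1
  69 | 1100111111 | 1 | 0
  70 | 1001111110 | 1 | 0
  71 | 0011111100 | 0 | 1
  72 | 0111111001 | 0 | 0
  73 | 1111110010 | 1 | 1
  74 | 1111100101 | 1 | 0
  75 | 1111001010 | 1 | 1
  76 | 1110010101 | 1 | 0
  77 | 1100101010 | 1 | 1
  78 | 1001010101 | 1 | 0
  79 | 0010101010 | 0 | 0
  80 | 0101010100 | 0 | 1
  81 | 1010101001 | 1 | 1
  82 | 0101010011 | 0 | 0
  83 | 1010100110 | 1 | 0
  84 | 0101001100 | 0 | 1
  85 | 1010011001 | 1 | 1
  86 | 0100110011 | 0 | 0
  87 | 1001100110 | 1 | 0
  88 | 0011001100 | 0 | 1
  89 | 0110011001 | 0 | 0
  90 | 1100110010 | 1 | 1
  91 | 1001100101 | 1 | 0
  92 | 0011001010 | 0 | 0
  93 | 0110010100 | 0 | 1
  94 | 1100101001 | 1 | 1
  95 | 1001010011 | 1 | 1
  96 | 0010100111 | 0 | 1
  97 | 0101001111 | 0 | 1
  98 | 1010011111 | 1 | 0
  99 | 0100111110 | 0 | 1
 100 | 1001111101 | 1 | 0
 101 | 0011111010 | 0 | 0
 102 | 0111110100 | 0 | 1
 103 | 1111101001 | 1 | 1
 104 | 1111010011 | 1 | 1

001011111111010101010111101000011101001000110010110101100111101011000110011111100101010100110011001010011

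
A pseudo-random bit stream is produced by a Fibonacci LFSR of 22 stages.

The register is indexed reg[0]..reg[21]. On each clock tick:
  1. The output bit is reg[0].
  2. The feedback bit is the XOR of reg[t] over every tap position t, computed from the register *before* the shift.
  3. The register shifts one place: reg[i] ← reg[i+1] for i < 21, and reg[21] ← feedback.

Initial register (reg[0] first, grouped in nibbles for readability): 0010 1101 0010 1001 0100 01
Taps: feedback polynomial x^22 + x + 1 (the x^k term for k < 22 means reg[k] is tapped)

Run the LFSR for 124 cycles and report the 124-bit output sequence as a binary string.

step | reg (before) | out | fb
   0 | 0010110100101001010001 | 0 | 0
   1 | 0101101001010010100010 | 0 | 1
   2 | 1011010010100101000101 | 1 | 1
   3 | 0110100101001010001011 | 0 | 1
   4 | 1101001010010100010111 | 1 | 0
   5 | 1010010100101000101110 | 1 | 1
   6 | 0100101001010001011101 | 0 | 1
   7 | 1001010010100010111011 | 1 | 1
   8 | 0010100101000101110111 | 0 | 0
   9 | 0101001010001011101110 | 0 | 1
  10 | 1010010100010111011101 | 1 | 1
  11 | 0100101000101110111011 | 0 | 1
  12 | 1001010001011101110111 | 1 | 1
  13 | 0010100010111011101111 | 0 | 0
  14 | 0101000101110111011110 | 0 | 1
  15 | 1010001011101110111101 | 1 | 1
  16 | 0100010111011101111011 | 0 | 1
  17 | 1000101110111011110111 | 1 | 1
  18 | 0001011101110111101111 | 0 | 0
  19 | 0010111011101111011110 | 0 | 0
  20 | 0101110111011110111100 | 0 | 1
  21 | 1011101110111101111001 | 1 | 1
  22 | 0111011101111011110011 | 0 | 1
  23 | 1110111011110111100111 | 1 | 0
  24 | 1101110111101111001110 | 1 | 0
  25 | 1011101111011110011100 | 1 | 1
  26 | 0111011110111100111001 | 0 | 1
  27 | 1110111101111001110011 | 1 | 0
  28 | 1101111011110011100110 | 1 | 0
  29 | 1011110111100111001100 | 1 | 1
  30 | 0111101111001110011001 | 0 | 1
  31 | 1111011110011100110011 | 1 | 0
  32 | 1110111100111001100110 | 1 | 0
  33 | 1101111001110011001100 | 1 | 0
  34 | 1011110011100110011000 | 1 | 1
  35 | 0111100111001100110001 | 0 | 1
  36 | 1111001110011001100011 | 1 | 0
  37 | 1110011100110011000110 | 1 | 0
  38 | 1100111001100110001100 | 1 | 0
  39 | 1001110011001100011000 | 1 | 1
  40 | 0011100110011000110001 | 0 | 0
  41 | 0111001100110001100010 | 0 | 1
  42 | 1110011001100011000101 | 1 | 0
  43 | 1100110011000110001010 | 1 | 0
  44 | 1001100110001100010100 | 1 | 1
  45 | 0011001100011000101001 | 0 | 0
  46 | 0110011000110001010010 | 0 | 1
  47 | 1100110001100010100101 | 1 | 0
  48 | 1001100011000101001010 | 1 | 1
  49 | 0011000110001010010101 | 0 | 0
  50 | 0110001100010100101010 | 0 | 1
  51 | 1100011000101001010101 | 1 | 0
  52 | 1000110001010010101010 | 1 | 1
  53 | 0001100010100101010101 | 0 | 0
  54 | 0011000101001010101010 | 0 | 0
  55 | 0110001010010101010100 | 0 | 1
  56 | 1100010100101010101001 | 1 | 0
  57 | 1000101001010101010010 | 1 | 1
  58 | 0001010010101010100101 | 0 | 0
  59 | 0010100101010101001010 | 0 | 0
  60 | 0101001010101010010100 | 0 | 1
  61 | 1010010101010100101001 | 1 | 1
  62 | 0100101010101001010011 | 0 | 1
  63 | 1001010101010010100111 | 1 | 1
  64 | 0010101010100101001111 | 0 | 0
  65 | 0101010101001010011110 | 0 | 1
  66 | 1010101010010100111101 | 1 | 1
  67 | 0101010100101001111011 | 0 | 1
  68 | 1010101001010011110111 | 1 | 1
  69 | 0101010010100111101111 | 0 | 1
  70 | 1010100101001111011111 | 1 | 1
  71 | 0101001010011110111111 | 0 | 1
  72 | 1010010100111101111111 | 1 | 1
  73 | 0100101001111011111111 | 0 | 1
  74 | 1001010011110111111111 | 1 | 1
  75 | 0010100111101111111111 | 0 | 0
  76 | 0101001111011111111110 | 0 | 1
  77 | 1010011110111111111101 | 1 | 1
  78 | 0100111101111111111011 | 0 | 1
  79 | 1001111011111111110111 | 1 | 1
  80 | 0011110111111111101111 | 0 | 0
  81 | 0111101111111111011110 | 0 | 1
  82 | 1111011111111110111101 | 1 | 0
  83 | 1110111111111101111010 | 1 | 0
  84 | 1101111111111011110100 | 1 | 0
  85 | 1011111111110111101000 | 1 | 1
  86 | 0111111111101111010001 | 0 | 1
  87 | 1111111111011110100011 | 1 | 0
  88 | 1111111110111101000110 | 1 | 0
  89 | 1111111101111010001100 | 1 | 0
  90 | 1111111011110100011000 | 1 | 0
  91 | 1111110111101000110000 | 1 | 0
  92 | 1111101111010001100000 | 1 | 0
  93 | 1111011110100011000000 | 1 | 0
  94 | 1110111101000110000000 | 1 | 0
  95 | 1101111010001100000000 | 1 | 0
  96 | 1011110100011000000000 | 1 | 1
  97 | 0111101000110000000001 | 0 | 1
  98 | 1111010001100000000011 | 1 | 0
  99 | 1110100011000000000110 | 1 | 0
 100 | 1101000110000000001100 | 1 | 0
 101 | 1010001100000000011000 | 1 | 1
 102 | 0100011000000000110001 | 0 | 1
 103 | 1000110000000001100011 | 1 | 1
 104 | 0001100000000011000111 | 0 | 0
 105 | 0011000000000110001110 | 0 | 0
 106 | 0110000000001100011100 | 0 | 1
 107 | 1100000000011000111001 | 1 | 0
 108 | 1000000000110001110010 | 1 | 1
 109 | 0000000001100011100101 | 0 | 0
 110 | 0000000011000111001010 | 0 | 0
 111 | 0000000110001110010100 | 0 | 0
 112 | 0000001100011100101000 | 0 | 0
 113 | 0000011000111001010000 | 0 | 0
 114 | 0000110001110010100000 | 0 | 0
 115 | 0001100011100101000000 | 0 | 0
 116 | 0011000111001010000000 | 0 | 0
 117 | 0110001110010100000000 | 0 | 1
 118 | 1100011100101000000001 | 1 | 0
 119 | 1000111001010000000010 | 1 | 1
 120 | 0001110010100000000101 | 0 | 0
 121 | 0011100101000000001010 | 0 | 0
 122 | 0111001010000000010100 | 0 | 1
 123 | 1110010100000000101001 | 1 | 0

0010110100101001010001011101110111101111001110011001100011000101001010101010010100111101111111111011110100011000000000110001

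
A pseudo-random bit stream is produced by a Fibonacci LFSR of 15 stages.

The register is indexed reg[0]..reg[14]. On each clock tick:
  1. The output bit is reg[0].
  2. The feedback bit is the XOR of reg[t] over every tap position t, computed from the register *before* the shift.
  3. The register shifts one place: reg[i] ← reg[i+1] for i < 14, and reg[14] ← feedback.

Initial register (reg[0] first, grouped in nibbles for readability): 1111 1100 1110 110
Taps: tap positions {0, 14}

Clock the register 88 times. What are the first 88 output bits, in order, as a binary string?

k : reg_k → out_k, fb_k
0: 111111001110110 → 1, fb=1
1: 111110011101101 → 1, fb=0
2: 111100111011010 → 1, fb=1
3: 111001110110101 → 1, fb=0
4: 110011101101010 → 1, fb=1
5: 100111011010101 → 1, fb=0
6: 001110110101010 → 0, fb=0
7: 011101101010100 → 0, fb=0
8: 111011010101000 → 1, fb=1
9: 110110101010001 → 1, fb=0
10: 101101010100010 → 1, fb=1
11: 011010101000101 → 0, fb=1
12: 110101010001011 → 1, fb=0
13: 101010100010110 → 1, fb=1
14: 010101000101101 → 0, fb=1
15: 101010001011011 → 1, fb=0
16: 010100010110110 → 0, fb=0
17: 101000101101100 → 1, fb=1
18: 010001011011001 → 0, fb=1
19: 100010110110011 → 1, fb=0
20: 000101101100110 → 0, fb=0
21: 001011011001100 → 0, fb=0
22: 010110110011000 → 0, fb=0
23: 101101100110000 → 1, fb=1
24: 011011001100001 → 0, fb=1
25: 110110011000011 → 1, fb=0
26: 101100110000110 → 1, fb=1
27: 011001100001101 → 0, fb=1
28: 110011000011011 → 1, fb=0
29: 100110000110110 → 1, fb=1
30: 001100001101101 → 0, fb=1
31: 011000011011011 → 0, fb=1
32: 110000110110111 → 1, fb=0
33: 100001101101110 → 1, fb=1
34: 000011011011101 → 0, fb=1
35: 000110110111011 → 0, fb=1
36: 001101101110111 → 0, fb=1
37: 011011011101111 → 0, fb=1
38: 110110111011111 → 1, fb=0
39: 101101110111110 → 1, fb=1
40: 011011101111101 → 0, fb=1
41: 110111011111011 → 1, fb=0
42: 101110111110110 → 1, fb=1
43: 011101111101101 → 0, fb=1
44: 111011111011011 → 1, fb=0
45: 110111110110110 → 1, fb=1
46: 101111101101101 → 1, fb=0
47: 011111011011010 → 0, fb=0
48: 111110110110100 → 1, fb=1
49: 111101101101001 → 1, fb=0
50: 111011011010010 → 1, fb=1
51: 110110110100101 → 1, fb=0
52: 101101101001010 → 1, fb=1
53: 011011010010101 → 0, fb=1
54: 110110100101011 → 1, fb=0
55: 101101001010110 → 1, fb=1
56: 011010010101101 → 0, fb=1
57: 110100101011011 → 1, fb=0
58: 101001010110110 → 1, fb=1
59: 010010101101101 → 0, fb=1
60: 100101011011011 → 1, fb=0
61: 001010110110110 → 0, fb=0
62: 010101101101100 → 0, fb=0
63: 101011011011000 → 1, fb=1
64: 010110110110001 → 0, fb=1
65: 101101101100011 → 1, fb=0
66: 011011011000110 → 0, fb=0
67: 110110110001100 → 1, fb=1
68: 101101100011001 → 1, fb=0
69: 011011000110010 → 0, fb=0
70: 110110001100100 → 1, fb=1
71: 101100011001001 → 1, fb=0
72: 011000110010010 → 0, fb=0
73: 110001100100100 → 1, fb=1
74: 100011001001001 → 1, fb=0
75: 000110010010010 → 0, fb=0
76: 001100100100100 → 0, fb=0
77: 011001001001000 → 0, fb=0
78: 110010010010000 → 1, fb=1
79: 100100100100001 → 1, fb=0
80: 001001001000010 → 0, fb=0
81: 010010010000100 → 0, fb=0
82: 100100100001000 → 1, fb=1
83: 001001000010001 → 0, fb=1
84: 010010000100011 → 0, fb=1
85: 100100001000111 → 1, fb=0
86: 001000010001110 → 0, fb=0
87: 010000100011100 → 0, fb=0

1111110011101101010100010110110011000011011011101111101101101001010110110110001100100100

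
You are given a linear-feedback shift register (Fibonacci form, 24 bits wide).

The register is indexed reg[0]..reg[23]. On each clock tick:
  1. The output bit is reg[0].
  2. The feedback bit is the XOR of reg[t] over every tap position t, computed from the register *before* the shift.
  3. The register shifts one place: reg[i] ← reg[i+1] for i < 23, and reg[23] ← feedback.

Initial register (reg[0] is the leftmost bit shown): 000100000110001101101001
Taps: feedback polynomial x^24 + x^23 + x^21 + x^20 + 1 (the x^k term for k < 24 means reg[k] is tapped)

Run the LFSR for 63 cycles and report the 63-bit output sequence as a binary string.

step | reg (before) | out | fb
   0 | 000100000110001101101001 | 0 | 0
   1 | 001000001100011011010010 | 0 | 0
   2 | 010000011000110110100100 | 0 | 1
   3 | 100000110001101101001001 | 1 | 1
   4 | 000001100011011010010011 | 0 | 1
   5 | 000011000110110100100111 | 0 | 0
   6 | 000110001101101001001110 | 0 | 0
   7 | 001100011011010010011100 | 0 | 0
   8 | 011000110110100100111000 | 0 | 1
   9 | 110001101101001001110001 | 1 | 0
  10 | 100011011010010011100010 | 1 | 1
  11 | 000110110100100111000101 | 0 | 0
  12 | 001101101001001110001010 | 0 | 1
  13 | 011011010010011100010101 | 0 | 0
  14 | 110110100100111000101010 | 1 | 0
  15 | 101101001001110001010100 | 1 | 0
  16 | 011010010011100010101000 | 0 | 1
  17 | 110100100111000101010001 | 1 | 0
  18 | 101001001110001010100010 | 1 | 1
  19 | 010010011100010101000101 | 0 | 0
  20 | 100100111000101010001010 | 1 | 0
  21 | 001001110001010100010100 | 0 | 1
  22 | 010011100010101000101001 | 0 | 0
  23 | 100111000101010001010010 | 1 | 1
  24 | 001110001010100010100101 | 0 | 0
  25 | 011100010101000101001010 | 0 | 1
  26 | 111000101010001010010101 | 1 | 1
  27 | 110001010100010100101011 | 1 | 1
  28 | 100010101000101001010111 | 1 | 1
  29 | 000101010001010010101111 | 0 | 1
  30 | 001010100010100101011111 | 0 | 1
  31 | 010101000101001010111111 | 0 | 1
  32 | 101010001010010101111111 | 1 | 0
  33 | 010100010100101011111110 | 0 | 0
  34 | 101000101001010111111100 | 1 | 1
  35 | 010001010010101111111001 | 0 | 0
  36 | 100010100101011111110010 | 1 | 1
  37 | 000101001010111111100101 | 0 | 0
  38 | 001010010101111111001010 | 0 | 1
  39 | 010100101011111110010101 | 0 | 0
  40 | 101001010111111100101010 | 1 | 0
  41 | 010010101111111001010100 | 0 | 1
  42 | 100101011111110010101001 | 1 | 1
  43 | 001010111111100101010011 | 0 | 1
  44 | 010101111111001010100111 | 0 | 0
  45 | 101011111110010101001110 | 1 | 1
  46 | 010111111100101010011101 | 0 | 1
  47 | 101111111001010100111011 | 1 | 1
  48 | 011111110010101001110111 | 0 | 0
  49 | 111111100101010011101110 | 1 | 1
  50 | 111111001010100111011101 | 1 | 0
  51 | 111110010101001110111010 | 1 | 0
  52 | 111100101010011101110100 | 1 | 0
  53 | 111001010100111011101000 | 1 | 0
  54 | 110010101001110111010000 | 1 | 1
  55 | 100101010011101110100001 | 1 | 0
  56 | 001010100111011101000010 | 0 | 0
  57 | 010101001110111010000100 | 0 | 1
  58 | 101010011101110100001001 | 1 | 1
  59 | 010100111011101000010011 | 0 | 1
  60 | 101001110111010000100111 | 1 | 1
  61 | 010011101110100001001111 | 0 | 1
  62 | 100111011101000010011111 | 1 | 0

000100000110001101101001001110001010100010100101011111110010101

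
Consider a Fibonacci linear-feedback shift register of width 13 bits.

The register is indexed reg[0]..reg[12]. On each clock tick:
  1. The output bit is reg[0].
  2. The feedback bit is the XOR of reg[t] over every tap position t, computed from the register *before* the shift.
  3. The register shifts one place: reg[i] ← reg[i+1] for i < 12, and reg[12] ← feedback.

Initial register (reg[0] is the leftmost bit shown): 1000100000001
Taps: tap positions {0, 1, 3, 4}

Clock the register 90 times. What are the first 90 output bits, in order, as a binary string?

step | reg (before) | out | fb
   0 | 1000100000001 | 1 | 0
   1 | 0001000000010 | 0 | 1
   2 | 0010000000101 | 0 | 0
   3 | 0100000001010 | 0 | 1
   4 | 1000000010101 | 1 | 1
   5 | 0000000101011 | 0 | 0
   6 | 0000001010110 | 0 | 0
   7 | 0000010101100 | 0 | 0
   8 | 0000101011000 | 0 | 1
   9 | 0001010110001 | 0 | 1
  10 | 0010101100011 | 0 | 1
  11 | 0101011000111 | 0 | 0
  12 | 1010110001110 | 1 | 0
  13 | 0101100011100 | 0 | 1
  14 | 1011000111001 | 1 | 0
  15 | 0110001110010 | 0 | 1
  16 | 1100011100101 | 1 | 0
  17 | 1000111001010 | 1 | 0
  18 | 0001110010100 | 0 | 0
  19 | 0011100101000 | 0 | 0
  20 | 0111001010000 | 0 | 0
  21 | 1110010100000 | 1 | 0
  22 | 1100101000000 | 1 | 1
  23 | 1001010000001 | 1 | 0
  24 | 0010100000010 | 0 | 1
  25 | 0101000000101 | 0 | 0
  26 | 1010000001010 | 1 | 1
  27 | 0100000010101 | 0 | 1
  28 | 1000000101011 | 1 | 1
  29 | 0000001010111 | 0 | 0
  30 | 0000010101110 | 0 | 0
  31 | 0000101011100 | 0 | 1
  32 | 0001010111001 | 0 | 1
  33 | 0010101110011 | 0 | 1
  34 | 0101011100111 | 0 | 0
  35 | 1010111001110 | 1 | 0
  36 | 0101110011100 | 0 | 1
  37 | 1011100111001 | 1 | 1
  38 | 0111001110011 | 0 | 0
  39 | 1110011100110 | 1 | 0
  40 | 1100111001100 | 1 | 1
  41 | 1001110011001 | 1 | 1
  42 | 0011100110011 | 0 | 0
  43 | 0111001100110 | 0 | 0
  44 | 1110011001100 | 1 | 0
  45 | 1100110011000 | 1 | 1
  46 | 1001100110001 | 1 | 1
  47 | 0011001100011 | 0 | 1
  48 | 0110011000111 | 0 | 1
  49 | 1100110001111 | 1 | 1
  50 | 1001100011111 | 1 | 1
  51 | 0011000111111 | 0 | 1
  52 | 0110001111111 | 0 | 1
  53 | 1100011111111 | 1 | 0
  54 | 1000111111110 | 1 | 0
  55 | 0001111111100 | 0 | 0
  56 | 0011111111000 | 0 | 0
  57 | 0111111110000 | 0 | 1
  58 | 1111111100001 | 1 | 0
  59 | 1111111000010 | 1 | 0
  60 | 1111110000100 | 1 | 0
  61 | 1111100001000 | 1 | 0
  62 | 1111000010000 | 1 | 1
  63 | 1110000100001 | 1 | 0
  64 | 1100001000010 | 1 | 0
  65 | 1000010000100 | 1 | 1
  66 | 0000100001001 | 0 | 1
  67 | 0001000010011 | 0 | 1
  68 | 0010000100111 | 0 | 0
  69 | 0100001001110 | 0 | 1
  70 | 1000010011101 | 1 | 1
  71 | 0000100111011 | 0 | 1
  72 | 0001001110111 | 0 | 1
  73 | 0010011101111 | 0 | 0
  74 | 0100111011110 | 0 | 0
  75 | 1001110111100 | 1 | 1
  76 | 0011101111001 | 0 | 0
  77 | 0111011110010 | 0 | 0
  78 | 1110111100100 | 1 | 1
  79 | 1101111001001 | 1 | 0
  80 | 1011110010010 | 1 | 1
  81 | 0111100100101 | 0 | 1
  82 | 1111001001011 | 1 | 1
  83 | 1110010010111 | 1 | 0
  84 | 1100100101110 | 1 | 1
  85 | 1001001011101 | 1 | 0
  86 | 0010010111010 | 0 | 0
  87 | 0100101110100 | 0 | 0
  88 | 1001011101000 | 1 | 0
  89 | 0010111010000 | 0 | 1

100010000000101011000111001010000001010111001110011001100011111111000010000100111011110010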